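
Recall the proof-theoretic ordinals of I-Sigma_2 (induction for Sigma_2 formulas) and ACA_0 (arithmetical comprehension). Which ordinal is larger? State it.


Proof-theoretic ordinal of I-Sigma_2 (induction for Sigma_2 formulas): omega^(omega^omega)
Proof-theoretic ordinal of ACA_0 (arithmetical comprehension): epsilon_0
Comparing: omega^(omega^omega) < epsilon_0.
The larger ordinal is epsilon_0 (from ACA_0 (arithmetical comprehension)).

epsilon_0


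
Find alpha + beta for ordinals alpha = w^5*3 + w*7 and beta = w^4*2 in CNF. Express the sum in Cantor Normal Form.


Ordinal addition (w^5*3 + w*7) + w^4*2:
alpha's leading term has exponent 5 > beta's exponent 4, so it survives.
alpha's tail term has exponent 1 < beta's exponent 4, so it is absorbed by beta.
In ordinal addition, any term followed by a strictly larger-exponent term is absorbed.
Result = w^5*3 + w^4*2

w^5*3 + w^4*2


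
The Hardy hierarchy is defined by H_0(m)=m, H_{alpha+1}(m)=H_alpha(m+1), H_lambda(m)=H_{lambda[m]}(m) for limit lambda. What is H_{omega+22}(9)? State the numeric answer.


H_{omega+22}(9):
Unwind the 22 successor steps: H_{omega+22}(9) = H_omega(9+22) = H_omega(31).
H_omega(m) = H_m(m) = m + m = 2m.
Result = 2 * 31 = 62

62


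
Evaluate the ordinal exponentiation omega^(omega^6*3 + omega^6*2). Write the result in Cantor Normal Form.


omega^(omega^6*3 + omega^6*2):
Both terms of the exponent have the same exponent 6, so they merge: omega^6*3 + omega^6*2 = omega^6*(3+2) = omega^6*5.
omega raised to a CNF ordinal is a single CNF term: Result = omega^(omega^6*5)

omega^(omega^6*5)


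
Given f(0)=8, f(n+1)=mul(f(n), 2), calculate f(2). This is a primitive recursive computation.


f(0) = 8
f(1) = mul(f(0), 2) = mul(8, 2) = 16
f(2) = mul(f(1), 2) = mul(16, 2) = 32


32


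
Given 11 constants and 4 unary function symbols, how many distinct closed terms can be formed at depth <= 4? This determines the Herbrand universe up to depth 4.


Herbrand terms by depth:
Depth 0: 11 constants
Depth 1: 44 new terms (running total: 55)
Depth 2: 176 new terms (running total: 231)
Depth 3: 704 new terms (running total: 935)
Depth 4: 2816 new terms (running total: 3751)
Total distinct ground terms = 3751

3751


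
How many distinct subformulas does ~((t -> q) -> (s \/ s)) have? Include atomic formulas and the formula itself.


Formula: ~((t -> q) -> (s \/ s))
Subformulas found:
  1. q
  2. s
  3. t
  4. (s \/ s)
  5. (t -> q)
  6. ((t -> q) -> (s \/ s))
  7. ~((t -> q) -> (s \/ s))
Total distinct subformulas = 7

7


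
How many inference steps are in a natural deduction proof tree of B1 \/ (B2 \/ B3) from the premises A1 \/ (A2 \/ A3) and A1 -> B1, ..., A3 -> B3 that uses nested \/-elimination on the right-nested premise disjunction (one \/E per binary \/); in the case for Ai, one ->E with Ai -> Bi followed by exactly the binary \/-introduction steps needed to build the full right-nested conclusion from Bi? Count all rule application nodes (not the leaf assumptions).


Constructive dilemma with 3 branches, all disjunctions right-nested:
- \/E: the premise has 2 binary \/, each eliminated once: 2 nodes.
- ->E: one per case (Ai with Ai -> Bi gives Bi): 3 nodes.
- \/I: in case i < n, Bi needs 1 step to form Bi \/ (B(i+1) \/ ...) and then i-1 steps to prepend B(i-1), ..., B1, i.e. i steps; in case i = n, B3 needs 2 prepend steps.
  \/I total = (1 + 2 + ... + 2) + 2 = 3 + 2 = 5 nodes.
Total = 2 + 3 + 5 = 10

10


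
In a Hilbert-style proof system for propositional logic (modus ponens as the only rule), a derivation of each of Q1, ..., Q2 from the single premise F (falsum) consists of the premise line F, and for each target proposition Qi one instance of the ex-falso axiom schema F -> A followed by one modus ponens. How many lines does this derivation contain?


Ex falso, line by line:
- 1 premise line (F)
- 2 targets, each needing 1 axiom instance (F -> Qi) + 1 MP = 2 lines: 2 * 2 = 4
Total = 1 + 4 = 5 lines.

5


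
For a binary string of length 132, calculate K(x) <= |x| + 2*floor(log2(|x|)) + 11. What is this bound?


floor(log2(132)) = 7
2 * 7 = 14
K(x) <= 132 + 14 + 11 = 157

157


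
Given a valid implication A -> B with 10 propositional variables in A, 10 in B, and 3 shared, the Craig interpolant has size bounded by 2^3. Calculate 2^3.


Shared atoms = 3
Craig interpolant size bound = 2^3
= 8

8


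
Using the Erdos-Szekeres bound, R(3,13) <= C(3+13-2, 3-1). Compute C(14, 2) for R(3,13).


R(3,13) <= C(3+13-2, 3-1) = C(14, 2)
C(14, 2) = 14! / (2! * 12!)
= 91

91


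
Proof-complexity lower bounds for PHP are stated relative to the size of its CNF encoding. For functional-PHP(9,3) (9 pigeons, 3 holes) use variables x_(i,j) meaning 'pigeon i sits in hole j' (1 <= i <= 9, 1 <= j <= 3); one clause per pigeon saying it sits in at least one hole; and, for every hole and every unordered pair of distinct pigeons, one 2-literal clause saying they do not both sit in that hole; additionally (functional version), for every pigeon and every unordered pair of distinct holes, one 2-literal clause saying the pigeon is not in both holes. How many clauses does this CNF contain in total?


functional-PHP(9,3): 9 pigeons, 3 holes, 9*3 = 27 variables.
- pigeon clauses: one per pigeon -> 9 clauses
- hole clauses: 3 holes * C(9,2) = 3 * 36 -> 108 clauses
- functional clauses: 9 pigeons * C(3,2) = 9 * 3 -> 27 clauses
Total clauses = 9 + 108 + 27 = 144

144


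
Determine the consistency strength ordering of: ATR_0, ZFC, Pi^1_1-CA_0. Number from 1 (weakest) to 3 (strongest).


Ordering by consistency strength:
1. ATR_0
2. Pi^1_1-CA_0
3. ZFC


ATR_0=1, ZFC=3, Pi^1_1-CA_0=2


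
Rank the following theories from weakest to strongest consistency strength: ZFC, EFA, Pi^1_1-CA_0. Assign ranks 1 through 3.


Ordering by consistency strength:
1. EFA
2. Pi^1_1-CA_0
3. ZFC


ZFC=3, EFA=1, Pi^1_1-CA_0=2


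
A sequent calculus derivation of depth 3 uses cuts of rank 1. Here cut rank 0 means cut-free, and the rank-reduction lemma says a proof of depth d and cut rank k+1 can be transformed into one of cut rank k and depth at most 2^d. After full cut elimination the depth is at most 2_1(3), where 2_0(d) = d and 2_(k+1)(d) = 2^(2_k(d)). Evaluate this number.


Each rank reduction sends depth d to at most 2^d; cut rank r needs r reductions.
2_0(3) = 3
2_1(3) = 2^3 = 8
Cut-free depth bound = 8

8


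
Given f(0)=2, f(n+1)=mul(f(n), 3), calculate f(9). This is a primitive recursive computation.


f(0) = 2
f(1) = mul(f(0), 3) = mul(2, 3) = 6
f(2) = mul(f(1), 3) = mul(6, 3) = 18
f(3) = mul(f(2), 3) = mul(18, 3) = 54
f(4) = mul(f(3), 3) = mul(54, 3) = 162
f(5) = mul(f(4), 3) = mul(162, 3) = 486
f(6) = mul(f(5), 3) = mul(486, 3) = 1458
f(7) = mul(f(6), 3) = mul(1458, 3) = 4374
f(8) = mul(f(7), 3) = mul(4374, 3) = 13122
f(9) = mul(f(8), 3) = mul(13122, 3) = 39366


39366


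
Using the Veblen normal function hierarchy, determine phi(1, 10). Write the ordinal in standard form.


phi(1, 10):
phi(1, beta) = epsilon_beta (the beta-th epsilon number).
phi(1, 10) = epsilon_10

epsilon_10


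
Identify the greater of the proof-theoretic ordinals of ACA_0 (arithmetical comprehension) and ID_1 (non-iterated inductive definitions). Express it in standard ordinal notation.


Proof-theoretic ordinal of ACA_0 (arithmetical comprehension): epsilon_0
Proof-theoretic ordinal of ID_1 (non-iterated inductive definitions): psi_0(epsilon_{Omega+1})
Comparing: epsilon_0 < psi_0(epsilon_{Omega+1}).
The larger ordinal is psi_0(epsilon_{Omega+1}) (from ID_1 (non-iterated inductive definitions)).

psi_0(epsilon_{Omega+1})


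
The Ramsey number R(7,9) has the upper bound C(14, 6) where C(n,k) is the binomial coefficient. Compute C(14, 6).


R(7,9) <= C(7+9-2, 7-1) = C(14, 6)
C(14, 6) = 14! / (6! * 8!)
= 3003

3003


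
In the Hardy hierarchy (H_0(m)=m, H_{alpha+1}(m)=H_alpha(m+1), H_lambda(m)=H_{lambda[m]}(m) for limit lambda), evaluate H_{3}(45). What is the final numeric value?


H_3(45):
For finite ordinals k, H_k(n) = n + k (each successor step adds 1).
H_3(45) = 45 + 3 = 48

48


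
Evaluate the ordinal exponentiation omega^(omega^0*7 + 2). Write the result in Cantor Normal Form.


omega^(omega^0*7 + 2):
omega^0 = 1, so the exponent is 7 + 2 = 9 (finite ordinal addition).
Result = omega^9, already a single CNF term.

omega^9


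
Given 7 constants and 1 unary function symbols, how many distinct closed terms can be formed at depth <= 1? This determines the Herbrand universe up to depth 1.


Herbrand terms by depth:
Depth 0: 7 constants
Depth 1: 7 new terms (running total: 14)
Total distinct ground terms = 14

14


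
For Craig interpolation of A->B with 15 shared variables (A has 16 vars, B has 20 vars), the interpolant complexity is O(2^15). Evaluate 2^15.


Shared atoms = 15
Craig interpolant size bound = 2^15
= 32768

32768


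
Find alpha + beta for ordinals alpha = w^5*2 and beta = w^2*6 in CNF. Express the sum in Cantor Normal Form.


Ordinal addition w^5*2 + w^2*6:
Leading exponent of alpha (5) > leading exponent of beta (2).
Since alpha's term has higher exponent than beta's leading term,
the sum is simply alpha followed by beta.
Result = w^5*2 + w^2*6

w^5*2 + w^2*6


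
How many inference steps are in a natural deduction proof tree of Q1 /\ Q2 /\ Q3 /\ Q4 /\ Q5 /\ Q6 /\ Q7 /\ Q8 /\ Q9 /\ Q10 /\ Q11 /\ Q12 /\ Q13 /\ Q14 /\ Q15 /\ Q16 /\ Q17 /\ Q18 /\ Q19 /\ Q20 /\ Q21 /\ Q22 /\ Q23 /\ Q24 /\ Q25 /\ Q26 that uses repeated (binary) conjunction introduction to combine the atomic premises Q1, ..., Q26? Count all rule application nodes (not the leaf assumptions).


The target conjunction has 26 conjuncts, i.e. 25 binary /\ connectives.
Each conjunction-intro joins two pieces, so 26 atoms require 26-1 = 25 applications.
Total inference nodes = 25

25


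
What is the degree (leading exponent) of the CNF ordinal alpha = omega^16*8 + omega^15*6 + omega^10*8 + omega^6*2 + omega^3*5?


CNF: omega^16*8 + omega^15*6 + omega^10*8 + omega^6*2 + omega^3*5
The leading term is omega^16*8, which has exponent 16.

16


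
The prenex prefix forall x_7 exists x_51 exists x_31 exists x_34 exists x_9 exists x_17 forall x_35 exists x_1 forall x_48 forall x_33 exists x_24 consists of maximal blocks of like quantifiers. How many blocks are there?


Alternations = 5.
Blocks = alternations + 1 = 6

6


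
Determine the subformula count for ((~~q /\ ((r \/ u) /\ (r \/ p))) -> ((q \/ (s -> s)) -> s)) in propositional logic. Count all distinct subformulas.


Formula: ((~~q /\ ((r \/ u) /\ (r \/ p))) -> ((q \/ (s -> s)) -> s))
Subformulas found:
  1. q
  2. u
  3. s
  4. r
  5. p
  6. ~q
  7. ~~q
  8. (s -> s)
  9. (r \/ p)
  10. (r \/ u)
  11. (q \/ (s -> s))
  12. ((q \/ (s -> s)) -> s)
  13. ((r \/ u) /\ (r \/ p))
  14. (~~q /\ ((r \/ u) /\ (r \/ p)))
  15. ((~~q /\ ((r \/ u) /\ (r \/ p))) -> ((q \/ (s -> s)) -> s))
Total distinct subformulas = 15

15


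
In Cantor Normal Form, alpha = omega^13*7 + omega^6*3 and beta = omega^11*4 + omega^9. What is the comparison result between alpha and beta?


Compare term by term from highest exponent:
alpha = omega^13*7 + omega^6*3
beta = omega^11*4 + omega^9
Term 1: alpha has omega^13*7, beta has omega^11*4
Term 2: alpha has omega^6*3, beta has omega^9*1
Result: alpha > beta

alpha > beta


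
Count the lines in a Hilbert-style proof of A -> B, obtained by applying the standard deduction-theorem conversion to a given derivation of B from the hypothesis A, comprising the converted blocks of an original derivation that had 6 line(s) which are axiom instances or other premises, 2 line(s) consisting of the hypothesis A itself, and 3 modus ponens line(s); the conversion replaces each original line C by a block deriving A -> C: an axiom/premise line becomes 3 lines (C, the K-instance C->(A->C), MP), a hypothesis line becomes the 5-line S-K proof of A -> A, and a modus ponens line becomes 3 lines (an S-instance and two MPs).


Deduction-theorem conversion, block by block:
- 6 axiom/premise lines -> 3 lines each = 18
- 2 hypothesis lines -> 5 lines each (identity proof A->A) = 10
- 3 MP lines -> 3 lines each (S-instance, MP, MP) = 9
Total = 18 + 10 + 9 = 37 lines.

37


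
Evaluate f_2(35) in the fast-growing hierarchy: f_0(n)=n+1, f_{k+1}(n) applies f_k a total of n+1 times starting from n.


f_2(35) = f_1^36(35)
f_1(m) = 2m + 1.
Iterating: f_1^k(n) = 2^k*(n+1) - 1.
f_2(35) = 2^36*(35+1) - 1 = 68719476736*36 - 1 = 2473901162495

2473901162495


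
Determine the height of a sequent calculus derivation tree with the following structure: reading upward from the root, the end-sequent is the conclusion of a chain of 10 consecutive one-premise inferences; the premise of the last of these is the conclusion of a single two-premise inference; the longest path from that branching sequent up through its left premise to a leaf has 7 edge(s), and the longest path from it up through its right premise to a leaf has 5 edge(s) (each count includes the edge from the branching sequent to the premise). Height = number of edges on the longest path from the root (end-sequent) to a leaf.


Longest path through the left premise: 7 edges (measured from the branching sequent)
Longest path through the right premise: 5 edges
Height of the subtree rooted at the branching sequent: max(7, 5) = 7
The branching sequent sits 10 edges above the root (the chain of one-premise inferences), so height = 7 + 10 = 17

17


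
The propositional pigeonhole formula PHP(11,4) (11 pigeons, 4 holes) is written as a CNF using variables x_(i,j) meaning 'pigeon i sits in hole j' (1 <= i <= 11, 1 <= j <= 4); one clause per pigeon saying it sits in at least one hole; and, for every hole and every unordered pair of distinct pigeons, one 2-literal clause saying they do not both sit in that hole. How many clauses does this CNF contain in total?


PHP(11,4): 11 pigeons, 4 holes, 11*4 = 44 variables.
- pigeon clauses: one per pigeon -> 11 clauses
- hole clauses: 4 holes * C(11,2) = 4 * 55 -> 220 clauses
Total clauses = 11 + 220 = 231

231


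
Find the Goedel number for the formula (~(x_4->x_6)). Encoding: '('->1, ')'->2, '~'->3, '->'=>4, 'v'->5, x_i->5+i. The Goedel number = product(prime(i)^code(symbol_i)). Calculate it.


Formula: (~(x_4->x_6))
Symbol codes: [1, 3, 1, 9, 4, 11, 2, 2]
Primes: [2, 3, 5, 7, 11, 13, 17, 19]
p_1^1 = 2^1 = 2
p_2^3 = 3^3 = 27
p_3^1 = 5^1 = 5
p_4^9 = 7^9 = 40353607
p_5^4 = 11^4 = 14641
p_6^11 = 13^11 = 1792160394037
p_7^2 = 17^2 = 289
p_8^2 = 19^2 = 361
Product = 29826259011597928439700173803770

29826259011597928439700173803770


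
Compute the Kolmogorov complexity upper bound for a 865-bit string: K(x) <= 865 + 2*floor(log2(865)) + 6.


floor(log2(865)) = 9
2 * 9 = 18
K(x) <= 865 + 18 + 6 = 889

889


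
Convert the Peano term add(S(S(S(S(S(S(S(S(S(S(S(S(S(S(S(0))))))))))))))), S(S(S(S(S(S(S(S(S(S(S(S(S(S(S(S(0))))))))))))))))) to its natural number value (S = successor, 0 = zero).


add(S^15(0), S^16(0)):
S^15(0) = 15
S^16(0) = 16
15 + 16 = 31

31


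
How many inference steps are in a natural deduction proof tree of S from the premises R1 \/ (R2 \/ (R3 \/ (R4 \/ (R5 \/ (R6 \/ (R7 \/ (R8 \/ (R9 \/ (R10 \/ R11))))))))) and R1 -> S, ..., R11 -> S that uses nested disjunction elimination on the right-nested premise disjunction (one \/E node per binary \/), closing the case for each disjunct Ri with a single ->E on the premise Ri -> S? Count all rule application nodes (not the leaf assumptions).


The premise R1 \/ (R2 \/ (R3 \/ (R4 \/ (R5 \/ (R6 \/ (R7 \/ (R8 \/ (R9 \/ (R10 \/ R11))))))))) contains 11 disjuncts, hence 10 binary \/ connectives.
- Each binary \/ is eliminated once: 10 \/E nodes.
- Each of the 11 cases Ri derives S by one ->E with Ri -> S: 11 ->E nodes.
Total = 10 + 11 = 21

21


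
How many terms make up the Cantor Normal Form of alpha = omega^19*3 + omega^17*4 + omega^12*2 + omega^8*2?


CNF: omega^19*3 + omega^17*4 + omega^12*2 + omega^8*2
Count the summands separated by '+':
  term 1: omega^19*3
  term 2: omega^17*4
  term 3: omega^12*2
  term 4: omega^8*2
Total terms = 4

4


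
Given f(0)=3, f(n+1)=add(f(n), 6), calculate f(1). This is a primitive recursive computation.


f(0) = 3
f(1) = add(f(0), 6) = add(3, 6) = 9


9


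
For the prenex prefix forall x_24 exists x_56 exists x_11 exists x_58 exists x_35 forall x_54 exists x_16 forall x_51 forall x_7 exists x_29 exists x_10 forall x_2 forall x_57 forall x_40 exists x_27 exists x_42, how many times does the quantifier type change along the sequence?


Walk the prefix and count type changes:
  position 1: forall -> exists <-- alternation
  position 2: exists -> exists
  position 3: exists -> exists
  position 4: exists -> exists
  position 5: exists -> forall <-- alternation
  position 6: forall -> exists <-- alternation
  position 7: exists -> forall <-- alternation
  position 8: forall -> forall
  position 9: forall -> exists <-- alternation
  position 10: exists -> exists
  position 11: exists -> forall <-- alternation
  position 12: forall -> forall
  position 13: forall -> forall
  position 14: forall -> exists <-- alternation
  position 15: exists -> exists
Total alternations = 7

7


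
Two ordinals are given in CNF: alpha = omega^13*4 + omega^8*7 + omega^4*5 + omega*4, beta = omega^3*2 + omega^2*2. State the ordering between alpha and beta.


Compare term by term from highest exponent:
alpha = omega^13*4 + omega^8*7 + omega^4*5 + omega*4
beta = omega^3*2 + omega^2*2
Term 1: alpha has omega^13*4, beta has omega^3*2
Term 2: alpha has omega^8*7, beta has omega^2*2
Term 3: alpha has omega^4*5, beta has omega^0*0
Term 4: alpha has omega^1*4, beta has omega^0*0
Result: alpha > beta

alpha > beta


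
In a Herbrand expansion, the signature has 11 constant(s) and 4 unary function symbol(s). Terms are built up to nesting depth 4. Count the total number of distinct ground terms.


Herbrand terms by depth:
Depth 0: 11 constants
Depth 1: 44 new terms (running total: 55)
Depth 2: 176 new terms (running total: 231)
Depth 3: 704 new terms (running total: 935)
Depth 4: 2816 new terms (running total: 3751)
Total distinct ground terms = 3751

3751


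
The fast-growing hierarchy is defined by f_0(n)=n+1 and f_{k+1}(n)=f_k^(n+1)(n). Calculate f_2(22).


f_2(22) = f_1^23(22)
f_1(m) = 2m + 1.
Iterating: f_1^k(n) = 2^k*(n+1) - 1.
f_2(22) = 2^23*(22+1) - 1 = 8388608*23 - 1 = 192937983

192937983


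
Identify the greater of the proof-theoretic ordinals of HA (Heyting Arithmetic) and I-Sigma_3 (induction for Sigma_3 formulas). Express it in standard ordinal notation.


Proof-theoretic ordinal of HA (Heyting Arithmetic): epsilon_0
Proof-theoretic ordinal of I-Sigma_3 (induction for Sigma_3 formulas): omega^(omega^(omega^omega))
Comparing: omega^(omega^(omega^omega)) < epsilon_0.
The larger ordinal is epsilon_0 (from HA (Heyting Arithmetic)).

epsilon_0


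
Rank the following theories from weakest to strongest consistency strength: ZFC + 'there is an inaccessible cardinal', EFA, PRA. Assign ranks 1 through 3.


Ordering by consistency strength:
1. EFA
2. PRA
3. ZFC + 'there is an inaccessible cardinal'


ZFC + 'there is an inaccessible cardinal'=3, EFA=1, PRA=2


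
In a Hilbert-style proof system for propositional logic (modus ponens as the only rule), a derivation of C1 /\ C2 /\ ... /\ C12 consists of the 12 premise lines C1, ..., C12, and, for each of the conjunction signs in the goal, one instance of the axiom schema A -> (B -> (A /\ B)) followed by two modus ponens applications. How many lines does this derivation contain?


Conjoining 12 premises:
- 12 premise lines
- the goal has 11 conjunction signs; each costs 1 axiom instance + 2 MP = 3 lines: 3 * 11 = 33
Total = 12 + 33 = 45 lines.

45


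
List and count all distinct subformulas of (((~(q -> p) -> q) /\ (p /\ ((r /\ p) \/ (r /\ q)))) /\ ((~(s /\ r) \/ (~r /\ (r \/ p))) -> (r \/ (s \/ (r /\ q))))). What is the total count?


Formula: (((~(q -> p) -> q) /\ (p /\ ((r /\ p) \/ (r /\ q)))) /\ ((~(s /\ r) \/ (~r /\ (r \/ p))) -> (r \/ (s \/ (r /\ q)))))
Subformulas found:
  1. r
  2. q
  3. s
  4. p
  5. ~r
  6. (r /\ p)
  7. (r /\ q)
  8. (r \/ p)
  9. (q -> p)
  10. (s /\ r)
  11. ~(q -> p)
  12. ~(s /\ r)
  13. (s \/ (r /\ q))
  14. (~r /\ (r \/ p))
  15. (~(q -> p) -> q)
  16. (r \/ (s \/ (r /\ q)))
  17. ((r /\ p) \/ (r /\ q))
  18. (p /\ ((r /\ p) \/ (r /\ q)))
  19. (~(s /\ r) \/ (~r /\ (r \/ p)))
  20. ((~(q -> p) -> q) /\ (p /\ ((r /\ p) \/ (r /\ q))))
  21. ((~(s /\ r) \/ (~r /\ (r \/ p))) -> (r \/ (s \/ (r /\ q))))
  22. (((~(q -> p) -> q) /\ (p /\ ((r /\ p) \/ (r /\ q)))) /\ ((~(s /\ r) \/ (~r /\ (r \/ p))) -> (r \/ (s \/ (r /\ q)))))
Total distinct subformulas = 22

22


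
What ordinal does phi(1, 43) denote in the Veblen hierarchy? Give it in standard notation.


phi(1, 43):
phi(1, beta) = epsilon_beta (the beta-th epsilon number).
phi(1, 43) = epsilon_43

epsilon_43


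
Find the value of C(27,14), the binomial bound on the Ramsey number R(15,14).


R(15,14) <= C(15+14-2, 15-1) = C(27, 14)
C(27, 14) = 27! / (14! * 13!)
= 20058300

20058300


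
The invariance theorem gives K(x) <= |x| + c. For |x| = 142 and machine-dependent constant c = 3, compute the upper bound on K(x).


K(x) <= |x| + c = 142 + 3 = 145

145


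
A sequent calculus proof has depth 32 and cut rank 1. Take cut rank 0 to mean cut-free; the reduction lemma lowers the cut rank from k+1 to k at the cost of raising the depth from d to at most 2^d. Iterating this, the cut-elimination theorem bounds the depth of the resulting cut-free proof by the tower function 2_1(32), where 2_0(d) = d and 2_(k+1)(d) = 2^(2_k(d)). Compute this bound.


Each rank reduction sends depth d to at most 2^d; cut rank r needs r reductions.
2_0(32) = 32
2_1(32) = 2^32 = 4294967296
Cut-free depth bound = 4294967296

4294967296


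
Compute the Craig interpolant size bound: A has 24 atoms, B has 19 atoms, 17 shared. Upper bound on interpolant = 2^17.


Shared atoms = 17
Craig interpolant size bound = 2^17
= 131072

131072


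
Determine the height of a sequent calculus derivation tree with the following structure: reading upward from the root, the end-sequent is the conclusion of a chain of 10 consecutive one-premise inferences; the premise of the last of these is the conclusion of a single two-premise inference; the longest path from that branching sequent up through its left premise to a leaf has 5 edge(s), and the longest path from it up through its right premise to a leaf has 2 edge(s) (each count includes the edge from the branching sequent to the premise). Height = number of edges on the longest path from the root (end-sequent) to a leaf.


Longest path through the left premise: 5 edges (measured from the branching sequent)
Longest path through the right premise: 2 edges
Height of the subtree rooted at the branching sequent: max(5, 2) = 5
The branching sequent sits 10 edges above the root (the chain of one-premise inferences), so height = 5 + 10 = 15

15


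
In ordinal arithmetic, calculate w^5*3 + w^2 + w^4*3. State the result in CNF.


Ordinal addition (w^5*3 + w^2) + w^4*3:
alpha's leading term has exponent 5 > beta's exponent 4, so it survives.
alpha's tail term has exponent 2 < beta's exponent 4, so it is absorbed by beta.
In ordinal addition, any term followed by a strictly larger-exponent term is absorbed.
Result = w^5*3 + w^4*3

w^5*3 + w^4*3


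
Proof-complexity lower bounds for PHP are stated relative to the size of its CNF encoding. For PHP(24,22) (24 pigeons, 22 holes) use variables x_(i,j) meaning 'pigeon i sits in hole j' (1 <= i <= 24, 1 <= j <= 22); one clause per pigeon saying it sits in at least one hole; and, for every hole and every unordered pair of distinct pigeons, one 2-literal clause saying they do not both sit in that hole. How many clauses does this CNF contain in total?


PHP(24,22): 24 pigeons, 22 holes, 24*22 = 528 variables.
- pigeon clauses: one per pigeon -> 24 clauses
- hole clauses: 22 holes * C(24,2) = 22 * 276 -> 6072 clauses
Total clauses = 24 + 6072 = 6096

6096


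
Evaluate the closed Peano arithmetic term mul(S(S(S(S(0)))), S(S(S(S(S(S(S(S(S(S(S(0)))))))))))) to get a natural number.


mul(S^4(0), S^11(0)):
S^4(0) = 4
S^11(0) = 11
4 * 11 = 44

44


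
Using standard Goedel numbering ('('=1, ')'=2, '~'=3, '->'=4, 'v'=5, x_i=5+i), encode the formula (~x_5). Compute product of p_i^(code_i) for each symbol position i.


Formula: (~x_5)
Symbol codes: [1, 3, 10, 2]
Primes: [2, 3, 5, 7]
p_1^1 = 2^1 = 2
p_2^3 = 3^3 = 27
p_3^10 = 5^10 = 9765625
p_4^2 = 7^2 = 49
Product = 25839843750

25839843750


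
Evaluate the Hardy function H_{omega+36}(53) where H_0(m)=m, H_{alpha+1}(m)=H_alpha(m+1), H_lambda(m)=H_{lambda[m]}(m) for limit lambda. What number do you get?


H_{omega+36}(53):
Unwind the 36 successor steps: H_{omega+36}(53) = H_omega(53+36) = H_omega(89).
H_omega(m) = H_m(m) = m + m = 2m.
Result = 2 * 89 = 178

178


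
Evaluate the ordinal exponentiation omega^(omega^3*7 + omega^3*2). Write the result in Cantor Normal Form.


omega^(omega^3*7 + omega^3*2):
Both terms of the exponent have the same exponent 3, so they merge: omega^3*7 + omega^3*2 = omega^3*(7+2) = omega^3*9.
omega raised to a CNF ordinal is a single CNF term: Result = omega^(omega^3*9)

omega^(omega^3*9)


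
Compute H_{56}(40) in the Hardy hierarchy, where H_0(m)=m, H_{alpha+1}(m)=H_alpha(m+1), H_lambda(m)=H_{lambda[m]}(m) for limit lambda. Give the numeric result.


H_56(40):
For finite ordinals k, H_k(n) = n + k (each successor step adds 1).
H_56(40) = 40 + 56 = 96

96


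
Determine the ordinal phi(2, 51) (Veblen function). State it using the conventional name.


phi(2, 51):
phi(2, beta) = zeta_beta (the beta-th zeta number, fixed point of epsilon).
phi(2, 51) = zeta_51

zeta_51


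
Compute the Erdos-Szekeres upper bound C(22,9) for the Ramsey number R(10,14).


R(10,14) <= C(10+14-2, 10-1) = C(22, 9)
C(22, 9) = 22! / (9! * 13!)
= 497420

497420


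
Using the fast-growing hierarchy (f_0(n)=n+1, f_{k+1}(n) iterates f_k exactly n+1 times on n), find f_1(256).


f_1(256) = f_0^257(256)
f_0 adds 1 each time, applied 257 times.
f_1(256) = 256 + 257 = 513

513


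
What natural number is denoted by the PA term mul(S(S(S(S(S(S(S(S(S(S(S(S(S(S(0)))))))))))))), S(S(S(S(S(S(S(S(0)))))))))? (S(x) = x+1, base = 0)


mul(S^14(0), S^8(0)):
S^14(0) = 14
S^8(0) = 8
14 * 8 = 112

112


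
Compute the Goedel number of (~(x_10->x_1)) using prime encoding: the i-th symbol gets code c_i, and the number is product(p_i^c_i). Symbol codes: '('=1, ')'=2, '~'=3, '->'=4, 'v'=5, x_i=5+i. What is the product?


Formula: (~(x_10->x_1))
Symbol codes: [1, 3, 1, 15, 4, 6, 2, 2]
Primes: [2, 3, 5, 7, 11, 13, 17, 19]
p_1^1 = 2^1 = 2
p_2^3 = 3^3 = 27
p_3^1 = 5^1 = 5
p_4^15 = 7^15 = 4747561509943
p_5^4 = 11^4 = 14641
p_6^6 = 13^6 = 4826809
p_7^2 = 17^2 = 289
p_8^2 = 19^2 = 361
Product = 9450836795887573110730031936610

9450836795887573110730031936610


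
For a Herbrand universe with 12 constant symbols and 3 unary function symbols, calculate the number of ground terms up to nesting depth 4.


Herbrand terms by depth:
Depth 0: 12 constants
Depth 1: 36 new terms (running total: 48)
Depth 2: 108 new terms (running total: 156)
Depth 3: 324 new terms (running total: 480)
Depth 4: 972 new terms (running total: 1452)
Total distinct ground terms = 1452

1452


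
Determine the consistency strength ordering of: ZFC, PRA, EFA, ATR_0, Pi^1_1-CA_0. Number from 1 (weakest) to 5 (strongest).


Ordering by consistency strength:
1. EFA
2. PRA
3. ATR_0
4. Pi^1_1-CA_0
5. ZFC


ZFC=5, PRA=2, EFA=1, ATR_0=3, Pi^1_1-CA_0=4


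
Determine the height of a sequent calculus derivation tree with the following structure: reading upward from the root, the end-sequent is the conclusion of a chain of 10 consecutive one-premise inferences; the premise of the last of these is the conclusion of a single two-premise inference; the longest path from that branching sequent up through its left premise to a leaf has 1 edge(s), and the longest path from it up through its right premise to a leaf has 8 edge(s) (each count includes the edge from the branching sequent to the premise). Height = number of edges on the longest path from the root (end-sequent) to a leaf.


Longest path through the left premise: 1 edges (measured from the branching sequent)
Longest path through the right premise: 8 edges
Height of the subtree rooted at the branching sequent: max(1, 8) = 8
The branching sequent sits 10 edges above the root (the chain of one-premise inferences), so height = 8 + 10 = 18

18


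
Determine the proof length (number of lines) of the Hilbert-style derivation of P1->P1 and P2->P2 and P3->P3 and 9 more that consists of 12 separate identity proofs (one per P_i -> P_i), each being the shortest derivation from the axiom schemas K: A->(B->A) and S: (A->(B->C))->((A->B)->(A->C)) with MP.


The shortest proof of A->A from K and S in the Hilbert calculus has exactly 5 lines:
(1) K instance A->((A->A)->A), (2) S instance, (3) MP on 1,2, (4) K instance A->(A->A), (5) MP on 3,4.
For 12 independent identities: 12 * 5 = 60 lines total.

60


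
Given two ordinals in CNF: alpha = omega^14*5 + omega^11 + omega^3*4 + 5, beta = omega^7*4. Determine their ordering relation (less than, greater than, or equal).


Compare term by term from highest exponent:
alpha = omega^14*5 + omega^11 + omega^3*4 + 5
beta = omega^7*4
Term 1: alpha has omega^14*5, beta has omega^7*4
Term 2: alpha has omega^11*1, beta has omega^0*0
Term 3: alpha has omega^3*4, beta has omega^0*0
Term 4: alpha has omega^0*5, beta has omega^0*0
Result: alpha > beta

alpha > beta


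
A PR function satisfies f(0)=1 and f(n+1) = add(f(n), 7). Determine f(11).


f(0) = 1
f(1) = add(f(0), 7) = add(1, 7) = 8
f(2) = add(f(1), 7) = add(8, 7) = 15
f(3) = add(f(2), 7) = add(15, 7) = 22
f(4) = add(f(3), 7) = add(22, 7) = 29
f(5) = add(f(4), 7) = add(29, 7) = 36
f(6) = add(f(5), 7) = add(36, 7) = 43
f(7) = add(f(6), 7) = add(43, 7) = 50
f(8) = add(f(7), 7) = add(50, 7) = 57
f(9) = add(f(8), 7) = add(57, 7) = 64
f(10) = add(f(9), 7) = add(64, 7) = 71
f(11) = add(f(10), 7) = add(71, 7) = 78


78


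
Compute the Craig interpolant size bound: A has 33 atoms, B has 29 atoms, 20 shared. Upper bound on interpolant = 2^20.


Shared atoms = 20
Craig interpolant size bound = 2^20
= 1048576

1048576


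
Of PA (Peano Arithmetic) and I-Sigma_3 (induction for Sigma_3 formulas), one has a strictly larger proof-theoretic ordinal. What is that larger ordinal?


Proof-theoretic ordinal of PA (Peano Arithmetic): epsilon_0
Proof-theoretic ordinal of I-Sigma_3 (induction for Sigma_3 formulas): omega^(omega^(omega^omega))
Comparing: omega^(omega^(omega^omega)) < epsilon_0.
The larger ordinal is epsilon_0 (from PA (Peano Arithmetic)).

epsilon_0


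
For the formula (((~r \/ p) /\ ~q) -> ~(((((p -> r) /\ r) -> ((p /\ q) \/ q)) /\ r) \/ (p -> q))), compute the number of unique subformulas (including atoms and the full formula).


Formula: (((~r \/ p) /\ ~q) -> ~(((((p -> r) /\ r) -> ((p /\ q) \/ q)) /\ r) \/ (p -> q)))
Subformulas found:
  1. r
  2. q
  3. p
  4. ~r
  5. ~q
  6. (p /\ q)
  7. (p -> q)
  8. (p -> r)
  9. (~r \/ p)
  10. ((p -> r) /\ r)
  11. ((p /\ q) \/ q)
  12. ((~r \/ p) /\ ~q)
  13. (((p -> r) /\ r) -> ((p /\ q) \/ q))
  14. ((((p -> r) /\ r) -> ((p /\ q) \/ q)) /\ r)
  15. (((((p -> r) /\ r) -> ((p /\ q) \/ q)) /\ r) \/ (p -> q))
  16. ~(((((p -> r) /\ r) -> ((p /\ q) \/ q)) /\ r) \/ (p -> q))
  17. (((~r \/ p) /\ ~q) -> ~(((((p -> r) /\ r) -> ((p /\ q) \/ q)) /\ r) \/ (p -> q)))
Total distinct subformulas = 17

17


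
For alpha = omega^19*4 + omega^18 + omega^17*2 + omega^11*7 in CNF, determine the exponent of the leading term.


CNF: omega^19*4 + omega^18 + omega^17*2 + omega^11*7
The leading term is omega^19*4, which has exponent 19.

19


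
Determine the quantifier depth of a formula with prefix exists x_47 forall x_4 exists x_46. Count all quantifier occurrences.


Quantifier prefix has 3 quantifier symbols.
Quantifier depth = 3

3


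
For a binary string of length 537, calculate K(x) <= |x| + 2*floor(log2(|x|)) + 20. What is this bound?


floor(log2(537)) = 9
2 * 9 = 18
K(x) <= 537 + 18 + 20 = 575

575


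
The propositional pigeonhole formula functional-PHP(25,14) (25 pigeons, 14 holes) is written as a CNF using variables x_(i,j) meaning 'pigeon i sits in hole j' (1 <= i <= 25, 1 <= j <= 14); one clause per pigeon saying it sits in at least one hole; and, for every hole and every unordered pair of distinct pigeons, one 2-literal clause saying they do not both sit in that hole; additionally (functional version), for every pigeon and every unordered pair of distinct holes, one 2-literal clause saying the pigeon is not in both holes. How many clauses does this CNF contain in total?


functional-PHP(25,14): 25 pigeons, 14 holes, 25*14 = 350 variables.
- pigeon clauses: one per pigeon -> 25 clauses
- hole clauses: 14 holes * C(25,2) = 14 * 300 -> 4200 clauses
- functional clauses: 25 pigeons * C(14,2) = 25 * 91 -> 2275 clauses
Total clauses = 25 + 4200 + 2275 = 6500

6500


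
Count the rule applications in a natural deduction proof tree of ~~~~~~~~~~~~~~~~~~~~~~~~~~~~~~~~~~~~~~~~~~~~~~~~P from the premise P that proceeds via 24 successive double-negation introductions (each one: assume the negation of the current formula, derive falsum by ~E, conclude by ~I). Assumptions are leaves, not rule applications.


Each double-negation introduction (from C infer ~~C) uses 2 inference nodes: one ~E (C and ~C give falsum) and one ~I (discharge ~C).
24 double negations = 24 * 2 = 48 inference nodes.

48


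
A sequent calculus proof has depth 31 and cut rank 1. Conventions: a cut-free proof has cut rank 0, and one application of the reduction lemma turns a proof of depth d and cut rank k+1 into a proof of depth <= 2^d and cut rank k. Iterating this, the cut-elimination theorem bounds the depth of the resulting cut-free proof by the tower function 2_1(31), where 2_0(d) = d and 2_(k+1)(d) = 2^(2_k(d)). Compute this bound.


Each rank reduction sends depth d to at most 2^d; cut rank r needs r reductions.
2_0(31) = 31
2_1(31) = 2^31 = 2147483648
Cut-free depth bound = 2147483648

2147483648


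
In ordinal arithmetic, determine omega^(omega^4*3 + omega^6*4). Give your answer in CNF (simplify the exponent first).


omega^(omega^4*3 + omega^6*4):
In ordinal addition a term is absorbed by a following term of strictly larger exponent: 4 < 6, so omega^4*3 + omega^6*4 = omega^6*4.
omega raised to a CNF ordinal is a single CNF term: Result = omega^(omega^6*4)

omega^(omega^6*4)


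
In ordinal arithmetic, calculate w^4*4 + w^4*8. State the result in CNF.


Ordinal addition w^4*4 + w^4*8:
Both terms have the same exponent 4.
w^e*c + w^e*d = w^e*(c+d).
Result = w^4*(4+8) = w^4*12

w^4*12


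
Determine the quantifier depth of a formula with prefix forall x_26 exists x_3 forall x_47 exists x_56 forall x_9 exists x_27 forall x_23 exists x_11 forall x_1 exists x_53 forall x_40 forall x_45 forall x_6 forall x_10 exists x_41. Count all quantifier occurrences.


Quantifier prefix has 15 quantifier symbols.
Quantifier depth = 15

15


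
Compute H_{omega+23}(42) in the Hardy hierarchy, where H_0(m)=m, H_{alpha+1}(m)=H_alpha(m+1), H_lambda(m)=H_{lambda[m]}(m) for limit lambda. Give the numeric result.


H_{omega+23}(42):
Unwind the 23 successor steps: H_{omega+23}(42) = H_omega(42+23) = H_omega(65).
H_omega(m) = H_m(m) = m + m = 2m.
Result = 2 * 65 = 130

130


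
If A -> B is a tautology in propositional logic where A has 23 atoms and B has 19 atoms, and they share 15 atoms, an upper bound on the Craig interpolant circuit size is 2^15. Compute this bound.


Shared atoms = 15
Craig interpolant size bound = 2^15
= 32768

32768


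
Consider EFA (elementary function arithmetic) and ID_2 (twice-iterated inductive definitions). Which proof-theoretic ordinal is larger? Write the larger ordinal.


Proof-theoretic ordinal of EFA (elementary function arithmetic): omega^3
Proof-theoretic ordinal of ID_2 (twice-iterated inductive definitions): psi_0(epsilon_{Omega_2+1})
Comparing: omega^3 < psi_0(epsilon_{Omega_2+1}).
The larger ordinal is psi_0(epsilon_{Omega_2+1}) (from ID_2 (twice-iterated inductive definitions)).

psi_0(epsilon_{Omega_2+1})


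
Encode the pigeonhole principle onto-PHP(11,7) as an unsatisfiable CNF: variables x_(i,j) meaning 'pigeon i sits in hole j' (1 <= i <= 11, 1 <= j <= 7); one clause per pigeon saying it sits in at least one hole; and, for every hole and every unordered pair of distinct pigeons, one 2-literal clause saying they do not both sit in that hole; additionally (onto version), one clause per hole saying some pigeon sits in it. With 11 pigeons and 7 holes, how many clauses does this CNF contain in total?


onto-PHP(11,7): 11 pigeons, 7 holes, 11*7 = 77 variables.
- pigeon clauses: one per pigeon -> 11 clauses
- hole clauses: 7 holes * C(11,2) = 7 * 55 -> 385 clauses
- onto clauses: one per hole -> 7 clauses
Total clauses = 11 + 385 + 7 = 403

403


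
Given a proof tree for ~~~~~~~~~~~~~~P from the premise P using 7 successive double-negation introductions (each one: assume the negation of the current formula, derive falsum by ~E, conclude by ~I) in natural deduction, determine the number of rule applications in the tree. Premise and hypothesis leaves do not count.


Each double-negation introduction (from C infer ~~C) uses 2 inference nodes: one ~E (C and ~C give falsum) and one ~I (discharge ~C).
7 double negations = 7 * 2 = 14 inference nodes.

14


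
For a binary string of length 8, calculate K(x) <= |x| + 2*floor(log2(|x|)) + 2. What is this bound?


floor(log2(8)) = 3
2 * 3 = 6
K(x) <= 8 + 6 + 2 = 16

16


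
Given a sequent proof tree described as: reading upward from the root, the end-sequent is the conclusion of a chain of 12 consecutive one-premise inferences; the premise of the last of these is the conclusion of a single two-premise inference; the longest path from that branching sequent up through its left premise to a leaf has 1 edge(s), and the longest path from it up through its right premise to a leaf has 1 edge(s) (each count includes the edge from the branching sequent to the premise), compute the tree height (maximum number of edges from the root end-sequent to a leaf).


Longest path through the left premise: 1 edges (measured from the branching sequent)
Longest path through the right premise: 1 edges
Height of the subtree rooted at the branching sequent: max(1, 1) = 1
The branching sequent sits 12 edges above the root (the chain of one-premise inferences), so height = 1 + 12 = 13

13


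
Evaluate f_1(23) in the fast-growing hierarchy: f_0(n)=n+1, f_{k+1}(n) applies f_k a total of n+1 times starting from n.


f_1(23) = f_0^24(23)
f_0 adds 1 each time, applied 24 times.
f_1(23) = 23 + 24 = 47

47


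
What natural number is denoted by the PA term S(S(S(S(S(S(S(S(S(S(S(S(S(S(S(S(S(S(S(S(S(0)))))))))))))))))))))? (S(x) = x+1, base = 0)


Counting successors applied to 0:
21 applications of S to 0 = 21

21


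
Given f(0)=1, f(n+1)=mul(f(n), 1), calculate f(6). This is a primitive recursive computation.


f(0) = 1
f(1) = mul(f(0), 1) = mul(1, 1) = 1
f(2) = mul(f(1), 1) = mul(1, 1) = 1
f(3) = mul(f(2), 1) = mul(1, 1) = 1
f(4) = mul(f(3), 1) = mul(1, 1) = 1
f(5) = mul(f(4), 1) = mul(1, 1) = 1
f(6) = mul(f(5), 1) = mul(1, 1) = 1


1


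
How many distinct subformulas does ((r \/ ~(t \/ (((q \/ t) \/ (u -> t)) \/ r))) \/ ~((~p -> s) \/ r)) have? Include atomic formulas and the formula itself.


Formula: ((r \/ ~(t \/ (((q \/ t) \/ (u -> t)) \/ r))) \/ ~((~p -> s) \/ r))
Subformulas found:
  1. r
  2. q
  3. u
  4. s
  5. t
  6. p
  7. ~p
  8. (q \/ t)
  9. (u -> t)
  10. (~p -> s)
  11. ((~p -> s) \/ r)
  12. ~((~p -> s) \/ r)
  13. ((q \/ t) \/ (u -> t))
  14. (((q \/ t) \/ (u -> t)) \/ r)
  15. (t \/ (((q \/ t) \/ (u -> t)) \/ r))
  16. ~(t \/ (((q \/ t) \/ (u -> t)) \/ r))
  17. (r \/ ~(t \/ (((q \/ t) \/ (u -> t)) \/ r)))
  18. ((r \/ ~(t \/ (((q \/ t) \/ (u -> t)) \/ r))) \/ ~((~p -> s) \/ r))
Total distinct subformulas = 18

18
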